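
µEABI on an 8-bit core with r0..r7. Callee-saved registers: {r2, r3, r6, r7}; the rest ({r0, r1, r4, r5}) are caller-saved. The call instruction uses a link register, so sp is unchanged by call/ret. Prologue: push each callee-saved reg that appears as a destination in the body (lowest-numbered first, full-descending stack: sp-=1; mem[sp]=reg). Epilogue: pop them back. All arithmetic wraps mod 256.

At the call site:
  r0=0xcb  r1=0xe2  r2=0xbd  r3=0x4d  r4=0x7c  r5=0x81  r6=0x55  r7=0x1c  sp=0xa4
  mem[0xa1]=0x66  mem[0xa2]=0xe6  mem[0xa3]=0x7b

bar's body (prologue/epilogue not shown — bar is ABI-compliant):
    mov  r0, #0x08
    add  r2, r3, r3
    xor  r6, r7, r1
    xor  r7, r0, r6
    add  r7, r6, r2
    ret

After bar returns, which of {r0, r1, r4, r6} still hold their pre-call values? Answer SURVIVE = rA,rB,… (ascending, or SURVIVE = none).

SURVIVE = r1,r4,r6

prologue: push r2 → mem[0xa3]=0xbd, sp=0xa3
prologue: push r6 → mem[0xa2]=0x55, sp=0xa2
prologue: push r7 → mem[0xa1]=0x1c, sp=0xa1
body[0] mov  r0, #0x08 → r0=0x08
body[1] add  r2, r3, r3 → r2=0x9a
body[2] xor  r6, r7, r1 → r6=0xfe
body[3] xor  r7, r0, r6 → r7=0xf6
body[4] add  r7, r6, r2 → r7=0x98
epilogue: pop r7=0x1c, sp=0xa2
epilogue: pop r6=0x55, sp=0xa3
epilogue: pop r2=0xbd, sp=0xa4
r0: caller-saved, written=True
r1: caller-saved, written=False
r4: caller-saved, written=False
r6: callee-saved, written=True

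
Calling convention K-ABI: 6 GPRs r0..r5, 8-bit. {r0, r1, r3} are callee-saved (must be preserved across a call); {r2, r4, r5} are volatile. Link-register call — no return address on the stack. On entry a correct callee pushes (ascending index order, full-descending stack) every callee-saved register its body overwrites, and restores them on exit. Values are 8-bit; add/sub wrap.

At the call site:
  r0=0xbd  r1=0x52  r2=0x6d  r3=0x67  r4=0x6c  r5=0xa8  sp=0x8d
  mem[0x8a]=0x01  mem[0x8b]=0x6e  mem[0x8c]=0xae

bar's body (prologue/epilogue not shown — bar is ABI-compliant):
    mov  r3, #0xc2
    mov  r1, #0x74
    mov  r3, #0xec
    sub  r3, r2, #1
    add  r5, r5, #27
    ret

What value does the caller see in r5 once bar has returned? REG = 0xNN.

prologue: push r1 → mem[0x8c]=0x52, sp=0x8c
prologue: push r3 → mem[0x8b]=0x67, sp=0x8b
body[0] mov  r3, #0xc2 → r3=0xc2
body[1] mov  r1, #0x74 → r1=0x74
body[2] mov  r3, #0xec → r3=0xec
body[3] sub  r3, r2, #1 → r3=0x6c
body[4] add  r5, r5, #27 → r5=0xc3
epilogue: pop r3=0x67, sp=0x8c
epilogue: pop r1=0x52, sp=0x8d
r5 is caller-saved → body value

REG = 0xc3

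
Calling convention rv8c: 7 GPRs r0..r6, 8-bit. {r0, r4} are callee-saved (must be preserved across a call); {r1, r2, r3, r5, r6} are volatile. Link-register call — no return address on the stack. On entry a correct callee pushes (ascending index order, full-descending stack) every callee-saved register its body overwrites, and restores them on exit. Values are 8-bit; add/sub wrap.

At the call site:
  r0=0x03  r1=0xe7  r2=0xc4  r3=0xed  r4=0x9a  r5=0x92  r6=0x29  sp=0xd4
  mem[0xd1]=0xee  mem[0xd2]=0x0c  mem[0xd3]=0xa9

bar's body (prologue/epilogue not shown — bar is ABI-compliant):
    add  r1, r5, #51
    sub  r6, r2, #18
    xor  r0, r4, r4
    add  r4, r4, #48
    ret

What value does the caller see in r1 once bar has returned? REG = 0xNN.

prologue: push r0 -> mem[0xd3]=0x03, sp=0xd3
prologue: push r4 -> mem[0xd2]=0x9a, sp=0xd2
body[0] add  r1, r5, #51 -> r1=0xc5
body[1] sub  r6, r2, #18 -> r6=0xb2
body[2] xor  r0, r4, r4 -> r0=0x00
body[3] add  r4, r4, #48 -> r4=0xca
epilogue: pop r4=0x9a, sp=0xd3
epilogue: pop r0=0x03, sp=0xd4
r1 is caller-saved -> body value

REG = 0xc5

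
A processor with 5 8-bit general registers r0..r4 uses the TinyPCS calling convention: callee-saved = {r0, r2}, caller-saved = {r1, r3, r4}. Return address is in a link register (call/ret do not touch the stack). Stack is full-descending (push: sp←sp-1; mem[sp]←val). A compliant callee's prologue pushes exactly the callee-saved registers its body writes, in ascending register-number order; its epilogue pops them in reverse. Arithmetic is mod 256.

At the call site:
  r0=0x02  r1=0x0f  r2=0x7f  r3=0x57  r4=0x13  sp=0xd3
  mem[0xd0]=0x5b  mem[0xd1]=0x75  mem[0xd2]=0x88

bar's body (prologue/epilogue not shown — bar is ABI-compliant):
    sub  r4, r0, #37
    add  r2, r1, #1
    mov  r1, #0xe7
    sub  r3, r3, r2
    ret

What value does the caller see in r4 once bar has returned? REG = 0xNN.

REG = 0xdd

prologue: push r2 -> mem[0xd2]=0x7f, sp=0xd2
body[0] sub  r4, r0, #37 -> r4=0xdd
body[1] add  r2, r1, #1 -> r2=0x10
body[2] mov  r1, #0xe7 -> r1=0xe7
body[3] sub  r3, r3, r2 -> r3=0x47
epilogue: pop r2=0x7f, sp=0xd3
r4 is caller-saved -> body value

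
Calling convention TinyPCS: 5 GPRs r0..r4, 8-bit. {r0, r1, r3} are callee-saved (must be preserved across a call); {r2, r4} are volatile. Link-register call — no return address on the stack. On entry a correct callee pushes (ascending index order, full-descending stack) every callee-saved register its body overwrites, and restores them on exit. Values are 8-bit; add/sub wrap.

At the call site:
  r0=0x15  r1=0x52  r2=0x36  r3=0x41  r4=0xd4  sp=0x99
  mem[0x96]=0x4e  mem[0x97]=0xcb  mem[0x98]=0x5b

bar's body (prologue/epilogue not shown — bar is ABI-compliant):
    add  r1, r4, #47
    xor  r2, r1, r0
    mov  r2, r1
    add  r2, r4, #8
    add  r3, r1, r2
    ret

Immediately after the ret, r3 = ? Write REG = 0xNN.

prologue: push r1 -> mem[0x98]=0x52, sp=0x98
prologue: push r3 -> mem[0x97]=0x41, sp=0x97
body[0] add  r1, r4, #47 -> r1=0x03
body[1] xor  r2, r1, r0 -> r2=0x16
body[2] mov  r2, r1 -> r2=0x03
body[3] add  r2, r4, #8 -> r2=0xdc
body[4] add  r3, r1, r2 -> r3=0xdf
epilogue: pop r3=0x41, sp=0x98
epilogue: pop r1=0x52, sp=0x99
r3 is callee-saved -> restored

REG = 0x41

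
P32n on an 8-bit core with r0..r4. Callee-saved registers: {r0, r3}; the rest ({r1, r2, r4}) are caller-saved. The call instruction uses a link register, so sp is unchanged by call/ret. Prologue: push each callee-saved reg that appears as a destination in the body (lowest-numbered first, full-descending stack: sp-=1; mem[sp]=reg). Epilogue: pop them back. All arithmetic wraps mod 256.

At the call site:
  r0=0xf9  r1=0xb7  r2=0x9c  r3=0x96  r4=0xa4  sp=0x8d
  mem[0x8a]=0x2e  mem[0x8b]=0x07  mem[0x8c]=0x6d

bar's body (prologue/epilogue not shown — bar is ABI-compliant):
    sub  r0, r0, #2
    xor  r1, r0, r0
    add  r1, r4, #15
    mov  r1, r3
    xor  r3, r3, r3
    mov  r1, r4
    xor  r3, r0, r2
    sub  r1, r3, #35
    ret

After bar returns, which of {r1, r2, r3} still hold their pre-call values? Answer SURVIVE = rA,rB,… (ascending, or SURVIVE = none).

SURVIVE = r2,r3

prologue: push r0 → mem[0x8c]=0xf9, sp=0x8c
prologue: push r3 → mem[0x8b]=0x96, sp=0x8b
body[0] sub  r0, r0, #2 → r0=0xf7
body[1] xor  r1, r0, r0 → r1=0x00
body[2] add  r1, r4, #15 → r1=0xb3
body[3] mov  r1, r3 → r1=0x96
body[4] xor  r3, r3, r3 → r3=0x00
body[5] mov  r1, r4 → r1=0xa4
body[6] xor  r3, r0, r2 → r3=0x6b
body[7] sub  r1, r3, #35 → r1=0x48
epilogue: pop r3=0x96, sp=0x8c
epilogue: pop r0=0xf9, sp=0x8d
r1: caller-saved, written=True
r2: caller-saved, written=False
r3: callee-saved, written=True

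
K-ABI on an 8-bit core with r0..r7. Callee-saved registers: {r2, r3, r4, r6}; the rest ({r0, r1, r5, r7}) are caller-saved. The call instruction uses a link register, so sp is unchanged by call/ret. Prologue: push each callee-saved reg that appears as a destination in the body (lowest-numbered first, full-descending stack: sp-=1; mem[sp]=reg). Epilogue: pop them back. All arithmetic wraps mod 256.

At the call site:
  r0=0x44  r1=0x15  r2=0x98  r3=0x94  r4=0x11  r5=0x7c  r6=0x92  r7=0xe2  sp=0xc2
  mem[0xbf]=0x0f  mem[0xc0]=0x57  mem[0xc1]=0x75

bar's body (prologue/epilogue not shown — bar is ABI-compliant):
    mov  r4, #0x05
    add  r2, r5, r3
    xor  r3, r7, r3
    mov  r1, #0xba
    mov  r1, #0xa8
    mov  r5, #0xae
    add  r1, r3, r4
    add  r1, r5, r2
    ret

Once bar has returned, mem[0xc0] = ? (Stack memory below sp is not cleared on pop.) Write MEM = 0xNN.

MEM = 0x94

prologue: push r2 -> mem[0xc1]=0x98, sp=0xc1
prologue: push r3 -> mem[0xc0]=0x94, sp=0xc0
prologue: push r4 -> mem[0xbf]=0x11, sp=0xbf
body[0] mov  r4, #0x05 -> r4=0x05
body[1] add  r2, r5, r3 -> r2=0x10
body[2] xor  r3, r7, r3 -> r3=0x76
body[3] mov  r1, #0xba -> r1=0xba
body[4] mov  r1, #0xa8 -> r1=0xa8
body[5] mov  r5, #0xae -> r5=0xae
body[6] add  r1, r3, r4 -> r1=0x7b
body[7] add  r1, r5, r2 -> r1=0xbe
epilogue: pop r4=0x11, sp=0xc0
epilogue: pop r3=0x94, sp=0xc1
epilogue: pop r2=0x98, sp=0xc2
prologue pushed ['r2', 'r3', 'r4'] at ['0xc1', '0xc0', '0xbf']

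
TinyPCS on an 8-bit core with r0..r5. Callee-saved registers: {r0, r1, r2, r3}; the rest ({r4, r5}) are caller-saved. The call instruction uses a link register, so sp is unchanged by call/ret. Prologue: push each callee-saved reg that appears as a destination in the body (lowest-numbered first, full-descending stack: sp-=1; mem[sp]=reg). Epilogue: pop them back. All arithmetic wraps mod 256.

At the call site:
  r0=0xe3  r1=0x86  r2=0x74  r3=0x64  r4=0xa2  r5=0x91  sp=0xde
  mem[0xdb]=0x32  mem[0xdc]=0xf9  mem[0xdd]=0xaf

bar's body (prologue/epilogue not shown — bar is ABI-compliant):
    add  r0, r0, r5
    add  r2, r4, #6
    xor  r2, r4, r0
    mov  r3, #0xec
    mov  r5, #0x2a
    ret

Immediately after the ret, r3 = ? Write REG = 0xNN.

REG = 0x64

prologue: push r0 → mem[0xdd]=0xe3, sp=0xdd
prologue: push r2 → mem[0xdc]=0x74, sp=0xdc
prologue: push r3 → mem[0xdb]=0x64, sp=0xdb
body[0] add  r0, r0, r5 → r0=0x74
body[1] add  r2, r4, #6 → r2=0xa8
body[2] xor  r2, r4, r0 → r2=0xd6
body[3] mov  r3, #0xec → r3=0xec
body[4] mov  r5, #0x2a → r5=0x2a
epilogue: pop r3=0x64, sp=0xdc
epilogue: pop r2=0x74, sp=0xdd
epilogue: pop r0=0xe3, sp=0xde
r3 is callee-saved → restored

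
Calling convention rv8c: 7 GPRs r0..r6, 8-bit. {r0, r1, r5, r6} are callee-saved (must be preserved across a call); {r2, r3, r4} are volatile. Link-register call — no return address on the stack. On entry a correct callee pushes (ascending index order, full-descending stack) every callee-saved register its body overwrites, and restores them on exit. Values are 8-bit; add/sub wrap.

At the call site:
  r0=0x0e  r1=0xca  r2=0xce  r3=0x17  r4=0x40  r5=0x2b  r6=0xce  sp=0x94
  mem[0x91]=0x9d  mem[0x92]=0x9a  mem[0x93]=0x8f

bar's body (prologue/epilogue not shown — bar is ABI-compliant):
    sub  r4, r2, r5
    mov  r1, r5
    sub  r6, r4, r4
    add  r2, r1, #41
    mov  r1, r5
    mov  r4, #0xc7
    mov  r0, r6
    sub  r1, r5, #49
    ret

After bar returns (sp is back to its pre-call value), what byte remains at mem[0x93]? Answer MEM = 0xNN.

MEM = 0x0e

prologue: push r0 → mem[0x93]=0x0e, sp=0x93
prologue: push r1 → mem[0x92]=0xca, sp=0x92
prologue: push r6 → mem[0x91]=0xce, sp=0x91
body[0] sub  r4, r2, r5 → r4=0xa3
body[1] mov  r1, r5 → r1=0x2b
body[2] sub  r6, r4, r4 → r6=0x00
body[3] add  r2, r1, #41 → r2=0x54
body[4] mov  r1, r5 → r1=0x2b
body[5] mov  r4, #0xc7 → r4=0xc7
body[6] mov  r0, r6 → r0=0x00
body[7] sub  r1, r5, #49 → r1=0xfa
epilogue: pop r6=0xce, sp=0x92
epilogue: pop r1=0xca, sp=0x93
epilogue: pop r0=0x0e, sp=0x94
prologue pushed ['r0', 'r1', 'r6'] at ['0x93', '0x92', '0x91']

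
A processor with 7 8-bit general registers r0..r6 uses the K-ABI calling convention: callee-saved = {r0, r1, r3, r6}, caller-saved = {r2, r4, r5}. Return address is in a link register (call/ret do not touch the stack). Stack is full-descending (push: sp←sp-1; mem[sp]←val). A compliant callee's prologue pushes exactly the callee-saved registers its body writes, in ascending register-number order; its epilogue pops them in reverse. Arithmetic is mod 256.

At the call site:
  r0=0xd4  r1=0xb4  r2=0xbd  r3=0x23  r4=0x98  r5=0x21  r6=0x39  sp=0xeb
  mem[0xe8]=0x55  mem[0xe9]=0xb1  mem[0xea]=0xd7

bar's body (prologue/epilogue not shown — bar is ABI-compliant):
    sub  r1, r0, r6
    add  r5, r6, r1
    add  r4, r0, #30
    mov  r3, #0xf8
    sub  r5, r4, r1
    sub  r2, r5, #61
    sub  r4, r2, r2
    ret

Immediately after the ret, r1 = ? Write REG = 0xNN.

prologue: push r1 → mem[0xea]=0xb4, sp=0xea
prologue: push r3 → mem[0xe9]=0x23, sp=0xe9
body[0] sub  r1, r0, r6 → r1=0x9b
body[1] add  r5, r6, r1 → r5=0xd4
body[2] add  r4, r0, #30 → r4=0xf2
body[3] mov  r3, #0xf8 → r3=0xf8
body[4] sub  r5, r4, r1 → r5=0x57
body[5] sub  r2, r5, #61 → r2=0x1a
body[6] sub  r4, r2, r2 → r4=0x00
epilogue: pop r3=0x23, sp=0xea
epilogue: pop r1=0xb4, sp=0xeb
r1 is callee-saved → restored

REG = 0xb4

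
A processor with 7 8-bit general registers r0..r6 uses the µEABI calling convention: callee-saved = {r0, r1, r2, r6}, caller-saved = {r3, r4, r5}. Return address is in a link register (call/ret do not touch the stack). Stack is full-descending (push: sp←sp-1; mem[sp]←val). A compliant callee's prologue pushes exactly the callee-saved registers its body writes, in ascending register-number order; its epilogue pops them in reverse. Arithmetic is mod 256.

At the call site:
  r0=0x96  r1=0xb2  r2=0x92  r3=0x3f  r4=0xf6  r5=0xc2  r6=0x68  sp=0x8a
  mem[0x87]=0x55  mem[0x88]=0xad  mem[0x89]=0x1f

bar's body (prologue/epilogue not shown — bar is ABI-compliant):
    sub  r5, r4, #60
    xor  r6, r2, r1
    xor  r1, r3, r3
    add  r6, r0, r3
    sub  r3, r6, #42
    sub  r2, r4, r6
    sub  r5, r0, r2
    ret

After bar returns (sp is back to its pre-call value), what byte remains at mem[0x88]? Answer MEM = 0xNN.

MEM = 0x92

prologue: push r1 → mem[0x89]=0xb2, sp=0x89
prologue: push r2 → mem[0x88]=0x92, sp=0x88
prologue: push r6 → mem[0x87]=0x68, sp=0x87
body[0] sub  r5, r4, #60 → r5=0xba
body[1] xor  r6, r2, r1 → r6=0x20
body[2] xor  r1, r3, r3 → r1=0x00
body[3] add  r6, r0, r3 → r6=0xd5
body[4] sub  r3, r6, #42 → r3=0xab
body[5] sub  r2, r4, r6 → r2=0x21
body[6] sub  r5, r0, r2 → r5=0x75
epilogue: pop r6=0x68, sp=0x88
epilogue: pop r2=0x92, sp=0x89
epilogue: pop r1=0xb2, sp=0x8a
prologue pushed ['r1', 'r2', 'r6'] at ['0x89', '0x88', '0x87']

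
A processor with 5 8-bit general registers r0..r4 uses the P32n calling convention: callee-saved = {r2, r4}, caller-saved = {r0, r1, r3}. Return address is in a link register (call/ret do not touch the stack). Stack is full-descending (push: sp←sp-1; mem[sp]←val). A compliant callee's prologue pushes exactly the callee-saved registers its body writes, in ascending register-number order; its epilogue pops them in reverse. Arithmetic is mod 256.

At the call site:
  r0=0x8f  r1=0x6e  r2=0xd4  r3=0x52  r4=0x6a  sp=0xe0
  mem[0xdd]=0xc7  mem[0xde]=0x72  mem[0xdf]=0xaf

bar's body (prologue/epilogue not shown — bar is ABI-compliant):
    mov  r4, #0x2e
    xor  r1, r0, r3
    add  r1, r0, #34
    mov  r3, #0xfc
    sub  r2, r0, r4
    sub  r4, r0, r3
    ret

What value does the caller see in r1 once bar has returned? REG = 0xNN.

REG = 0xb1

prologue: push r2 -> mem[0xdf]=0xd4, sp=0xdf
prologue: push r4 -> mem[0xde]=0x6a, sp=0xde
body[0] mov  r4, #0x2e -> r4=0x2e
body[1] xor  r1, r0, r3 -> r1=0xdd
body[2] add  r1, r0, #34 -> r1=0xb1
body[3] mov  r3, #0xfc -> r3=0xfc
body[4] sub  r2, r0, r4 -> r2=0x61
body[5] sub  r4, r0, r3 -> r4=0x93
epilogue: pop r4=0x6a, sp=0xdf
epilogue: pop r2=0xd4, sp=0xe0
r1 is caller-saved -> body value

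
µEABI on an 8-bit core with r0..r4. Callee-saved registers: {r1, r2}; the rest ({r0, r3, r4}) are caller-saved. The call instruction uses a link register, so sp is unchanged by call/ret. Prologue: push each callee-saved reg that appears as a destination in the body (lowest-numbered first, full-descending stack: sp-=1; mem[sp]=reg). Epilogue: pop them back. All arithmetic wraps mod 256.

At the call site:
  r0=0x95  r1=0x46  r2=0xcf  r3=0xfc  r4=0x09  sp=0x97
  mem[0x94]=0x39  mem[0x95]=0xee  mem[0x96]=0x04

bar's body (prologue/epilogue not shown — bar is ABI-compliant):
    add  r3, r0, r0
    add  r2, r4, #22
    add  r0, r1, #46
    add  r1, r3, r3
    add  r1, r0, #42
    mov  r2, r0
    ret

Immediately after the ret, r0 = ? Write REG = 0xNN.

REG = 0x74

prologue: push r1 → mem[0x96]=0x46, sp=0x96
prologue: push r2 → mem[0x95]=0xcf, sp=0x95
body[0] add  r3, r0, r0 → r3=0x2a
body[1] add  r2, r4, #22 → r2=0x1f
body[2] add  r0, r1, #46 → r0=0x74
body[3] add  r1, r3, r3 → r1=0x54
body[4] add  r1, r0, #42 → r1=0x9e
body[5] mov  r2, r0 → r2=0x74
epilogue: pop r2=0xcf, sp=0x96
epilogue: pop r1=0x46, sp=0x97
r0 is caller-saved → body value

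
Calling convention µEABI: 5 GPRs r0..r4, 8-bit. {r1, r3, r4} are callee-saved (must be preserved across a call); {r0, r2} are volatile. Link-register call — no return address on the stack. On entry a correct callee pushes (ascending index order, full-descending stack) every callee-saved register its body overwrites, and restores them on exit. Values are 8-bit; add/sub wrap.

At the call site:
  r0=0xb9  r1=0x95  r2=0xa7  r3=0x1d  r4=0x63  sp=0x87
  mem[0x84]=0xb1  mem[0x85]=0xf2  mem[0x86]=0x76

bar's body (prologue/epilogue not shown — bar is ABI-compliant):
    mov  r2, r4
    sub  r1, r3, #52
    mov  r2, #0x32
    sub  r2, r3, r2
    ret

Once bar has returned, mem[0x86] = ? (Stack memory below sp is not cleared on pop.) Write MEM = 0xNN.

prologue: push r1 -> mem[0x86]=0x95, sp=0x86
body[0] mov  r2, r4 -> r2=0x63
body[1] sub  r1, r3, #52 -> r1=0xe9
body[2] mov  r2, #0x32 -> r2=0x32
body[3] sub  r2, r3, r2 -> r2=0xeb
epilogue: pop r1=0x95, sp=0x87
prologue pushed ['r1'] at ['0x86']

MEM = 0x95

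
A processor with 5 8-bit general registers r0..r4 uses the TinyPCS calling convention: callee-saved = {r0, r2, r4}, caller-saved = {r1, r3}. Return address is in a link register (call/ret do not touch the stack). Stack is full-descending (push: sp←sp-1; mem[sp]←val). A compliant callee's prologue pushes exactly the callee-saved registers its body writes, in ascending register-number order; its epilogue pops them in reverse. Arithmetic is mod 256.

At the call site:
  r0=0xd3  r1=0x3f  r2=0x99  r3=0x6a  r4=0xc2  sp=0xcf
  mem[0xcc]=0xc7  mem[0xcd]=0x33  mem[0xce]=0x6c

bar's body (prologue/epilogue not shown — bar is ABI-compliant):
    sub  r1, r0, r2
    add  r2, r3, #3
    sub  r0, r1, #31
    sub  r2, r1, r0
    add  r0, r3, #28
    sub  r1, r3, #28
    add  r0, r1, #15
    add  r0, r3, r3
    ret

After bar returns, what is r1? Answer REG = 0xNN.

REG = 0x4e

prologue: push r0 → mem[0xce]=0xd3, sp=0xce
prologue: push r2 → mem[0xcd]=0x99, sp=0xcd
body[0] sub  r1, r0, r2 → r1=0x3a
body[1] add  r2, r3, #3 → r2=0x6d
body[2] sub  r0, r1, #31 → r0=0x1b
body[3] sub  r2, r1, r0 → r2=0x1f
body[4] add  r0, r3, #28 → r0=0x86
body[5] sub  r1, r3, #28 → r1=0x4e
body[6] add  r0, r1, #15 → r0=0x5d
body[7] add  r0, r3, r3 → r0=0xd4
epilogue: pop r2=0x99, sp=0xce
epilogue: pop r0=0xd3, sp=0xcf
r1 is caller-saved → body value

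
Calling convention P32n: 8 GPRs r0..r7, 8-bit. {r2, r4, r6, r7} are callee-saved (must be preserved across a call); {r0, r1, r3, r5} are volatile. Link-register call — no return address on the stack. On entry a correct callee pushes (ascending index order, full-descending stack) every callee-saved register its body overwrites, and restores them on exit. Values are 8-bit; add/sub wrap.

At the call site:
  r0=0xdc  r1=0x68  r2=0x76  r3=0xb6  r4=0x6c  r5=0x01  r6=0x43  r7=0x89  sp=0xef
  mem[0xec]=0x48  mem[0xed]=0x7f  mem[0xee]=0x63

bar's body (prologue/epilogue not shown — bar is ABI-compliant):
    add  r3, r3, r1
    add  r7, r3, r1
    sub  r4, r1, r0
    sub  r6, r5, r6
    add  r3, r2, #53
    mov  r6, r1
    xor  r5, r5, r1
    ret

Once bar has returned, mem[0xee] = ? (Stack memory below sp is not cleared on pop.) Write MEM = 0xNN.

prologue: push r4 -> mem[0xee]=0x6c, sp=0xee
prologue: push r6 -> mem[0xed]=0x43, sp=0xed
prologue: push r7 -> mem[0xec]=0x89, sp=0xec
body[0] add  r3, r3, r1 -> r3=0x1e
body[1] add  r7, r3, r1 -> r7=0x86
body[2] sub  r4, r1, r0 -> r4=0x8c
body[3] sub  r6, r5, r6 -> r6=0xbe
body[4] add  r3, r2, #53 -> r3=0xab
body[5] mov  r6, r1 -> r6=0x68
body[6] xor  r5, r5, r1 -> r5=0x69
epilogue: pop r7=0x89, sp=0xed
epilogue: pop r6=0x43, sp=0xee
epilogue: pop r4=0x6c, sp=0xef
prologue pushed ['r4', 'r6', 'r7'] at ['0xee', '0xed', '0xec']

MEM = 0x6c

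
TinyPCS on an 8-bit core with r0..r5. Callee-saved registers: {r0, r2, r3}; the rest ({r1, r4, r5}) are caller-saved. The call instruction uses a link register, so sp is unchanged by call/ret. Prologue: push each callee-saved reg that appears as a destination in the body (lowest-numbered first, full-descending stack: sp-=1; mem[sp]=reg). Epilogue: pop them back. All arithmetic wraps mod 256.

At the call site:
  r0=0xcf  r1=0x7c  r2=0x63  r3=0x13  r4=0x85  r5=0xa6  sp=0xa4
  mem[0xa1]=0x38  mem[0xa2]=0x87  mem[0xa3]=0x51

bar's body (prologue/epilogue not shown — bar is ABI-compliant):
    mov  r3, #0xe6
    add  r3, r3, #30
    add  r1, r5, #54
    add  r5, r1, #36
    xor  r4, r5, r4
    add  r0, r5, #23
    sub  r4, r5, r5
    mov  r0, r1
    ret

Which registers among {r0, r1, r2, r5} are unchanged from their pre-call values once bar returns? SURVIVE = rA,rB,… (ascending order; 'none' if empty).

SURVIVE = r0,r2

prologue: push r0 -> mem[0xa3]=0xcf, sp=0xa3
prologue: push r3 -> mem[0xa2]=0x13, sp=0xa2
body[0] mov  r3, #0xe6 -> r3=0xe6
body[1] add  r3, r3, #30 -> r3=0x04
body[2] add  r1, r5, #54 -> r1=0xdc
body[3] add  r5, r1, #36 -> r5=0x00
body[4] xor  r4, r5, r4 -> r4=0x85
body[5] add  r0, r5, #23 -> r0=0x17
body[6] sub  r4, r5, r5 -> r4=0x00
body[7] mov  r0, r1 -> r0=0xdc
epilogue: pop r3=0x13, sp=0xa3
epilogue: pop r0=0xcf, sp=0xa4
r0: callee-saved, written=True
r1: caller-saved, written=True
r2: callee-saved, written=False
r5: caller-saved, written=True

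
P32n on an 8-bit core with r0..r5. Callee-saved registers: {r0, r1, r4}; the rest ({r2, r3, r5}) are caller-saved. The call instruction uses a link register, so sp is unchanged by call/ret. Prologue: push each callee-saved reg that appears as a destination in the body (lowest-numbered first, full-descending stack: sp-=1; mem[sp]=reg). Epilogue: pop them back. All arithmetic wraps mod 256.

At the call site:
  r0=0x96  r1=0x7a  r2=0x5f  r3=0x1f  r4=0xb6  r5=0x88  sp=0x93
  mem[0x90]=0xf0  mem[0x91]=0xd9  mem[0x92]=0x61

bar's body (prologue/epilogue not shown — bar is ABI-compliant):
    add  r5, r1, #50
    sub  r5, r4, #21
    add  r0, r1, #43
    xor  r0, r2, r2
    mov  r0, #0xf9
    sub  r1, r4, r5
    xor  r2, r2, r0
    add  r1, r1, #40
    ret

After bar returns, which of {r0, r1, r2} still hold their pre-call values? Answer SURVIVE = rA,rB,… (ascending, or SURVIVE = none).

prologue: push r0 → mem[0x92]=0x96, sp=0x92
prologue: push r1 → mem[0x91]=0x7a, sp=0x91
body[0] add  r5, r1, #50 → r5=0xac
body[1] sub  r5, r4, #21 → r5=0xa1
body[2] add  r0, r1, #43 → r0=0xa5
body[3] xor  r0, r2, r2 → r0=0x00
body[4] mov  r0, #0xf9 → r0=0xf9
body[5] sub  r1, r4, r5 → r1=0x15
body[6] xor  r2, r2, r0 → r2=0xa6
body[7] add  r1, r1, #40 → r1=0x3d
epilogue: pop r1=0x7a, sp=0x92
epilogue: pop r0=0x96, sp=0x93
r0: callee-saved, written=True
r1: callee-saved, written=True
r2: caller-saved, written=True

SURVIVE = r0,r1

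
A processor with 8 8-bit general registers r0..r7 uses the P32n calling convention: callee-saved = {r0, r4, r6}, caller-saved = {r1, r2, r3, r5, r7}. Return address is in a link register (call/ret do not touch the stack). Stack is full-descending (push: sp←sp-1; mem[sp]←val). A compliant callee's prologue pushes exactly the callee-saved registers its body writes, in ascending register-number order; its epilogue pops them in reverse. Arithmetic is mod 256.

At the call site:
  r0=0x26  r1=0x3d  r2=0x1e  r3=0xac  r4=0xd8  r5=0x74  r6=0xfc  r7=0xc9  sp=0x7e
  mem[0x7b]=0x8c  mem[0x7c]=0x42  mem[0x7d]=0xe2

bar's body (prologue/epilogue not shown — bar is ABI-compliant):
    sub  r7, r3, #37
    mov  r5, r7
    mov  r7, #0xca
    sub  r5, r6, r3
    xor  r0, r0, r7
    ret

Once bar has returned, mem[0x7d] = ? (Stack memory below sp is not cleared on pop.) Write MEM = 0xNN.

prologue: push r0 -> mem[0x7d]=0x26, sp=0x7d
body[0] sub  r7, r3, #37 -> r7=0x87
body[1] mov  r5, r7 -> r5=0x87
body[2] mov  r7, #0xca -> r7=0xca
body[3] sub  r5, r6, r3 -> r5=0x50
body[4] xor  r0, r0, r7 -> r0=0xec
epilogue: pop r0=0x26, sp=0x7e
prologue pushed ['r0'] at ['0x7d']

MEM = 0x26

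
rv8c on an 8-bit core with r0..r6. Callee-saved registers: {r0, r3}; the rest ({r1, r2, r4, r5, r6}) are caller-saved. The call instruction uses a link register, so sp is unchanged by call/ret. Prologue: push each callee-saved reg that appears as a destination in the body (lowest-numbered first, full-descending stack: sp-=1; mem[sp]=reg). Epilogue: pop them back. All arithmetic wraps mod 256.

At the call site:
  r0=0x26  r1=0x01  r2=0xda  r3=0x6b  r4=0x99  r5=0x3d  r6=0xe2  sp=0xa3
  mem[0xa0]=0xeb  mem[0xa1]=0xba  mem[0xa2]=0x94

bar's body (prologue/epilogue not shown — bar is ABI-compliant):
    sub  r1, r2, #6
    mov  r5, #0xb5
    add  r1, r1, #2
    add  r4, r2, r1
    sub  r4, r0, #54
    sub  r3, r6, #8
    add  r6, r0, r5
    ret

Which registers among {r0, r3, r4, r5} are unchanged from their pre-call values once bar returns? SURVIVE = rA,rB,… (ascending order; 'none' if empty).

SURVIVE = r0,r3

prologue: push r3 -> mem[0xa2]=0x6b, sp=0xa2
body[0] sub  r1, r2, #6 -> r1=0xd4
body[1] mov  r5, #0xb5 -> r5=0xb5
body[2] add  r1, r1, #2 -> r1=0xd6
body[3] add  r4, r2, r1 -> r4=0xb0
body[4] sub  r4, r0, #54 -> r4=0xf0
body[5] sub  r3, r6, #8 -> r3=0xda
body[6] add  r6, r0, r5 -> r6=0xdb
epilogue: pop r3=0x6b, sp=0xa3
r0: callee-saved, written=False
r3: callee-saved, written=True
r4: caller-saved, written=True
r5: caller-saved, written=True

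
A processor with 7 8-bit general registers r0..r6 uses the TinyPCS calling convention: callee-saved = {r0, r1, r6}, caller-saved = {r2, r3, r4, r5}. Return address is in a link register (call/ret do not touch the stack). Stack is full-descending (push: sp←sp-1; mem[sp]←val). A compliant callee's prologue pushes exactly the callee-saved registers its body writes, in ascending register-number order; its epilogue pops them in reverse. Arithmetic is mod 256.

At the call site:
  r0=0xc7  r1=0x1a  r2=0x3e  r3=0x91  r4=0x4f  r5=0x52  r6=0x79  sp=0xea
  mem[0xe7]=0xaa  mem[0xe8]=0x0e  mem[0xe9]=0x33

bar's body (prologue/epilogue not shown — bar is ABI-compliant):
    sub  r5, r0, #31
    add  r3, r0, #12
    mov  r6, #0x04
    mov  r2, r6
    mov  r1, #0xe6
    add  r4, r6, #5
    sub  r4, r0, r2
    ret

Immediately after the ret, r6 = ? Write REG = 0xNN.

prologue: push r1 → mem[0xe9]=0x1a, sp=0xe9
prologue: push r6 → mem[0xe8]=0x79, sp=0xe8
body[0] sub  r5, r0, #31 → r5=0xa8
body[1] add  r3, r0, #12 → r3=0xd3
body[2] mov  r6, #0x04 → r6=0x04
body[3] mov  r2, r6 → r2=0x04
body[4] mov  r1, #0xe6 → r1=0xe6
body[5] add  r4, r6, #5 → r4=0x09
body[6] sub  r4, r0, r2 → r4=0xc3
epilogue: pop r6=0x79, sp=0xe9
epilogue: pop r1=0x1a, sp=0xea
r6 is callee-saved → restored

REG = 0x79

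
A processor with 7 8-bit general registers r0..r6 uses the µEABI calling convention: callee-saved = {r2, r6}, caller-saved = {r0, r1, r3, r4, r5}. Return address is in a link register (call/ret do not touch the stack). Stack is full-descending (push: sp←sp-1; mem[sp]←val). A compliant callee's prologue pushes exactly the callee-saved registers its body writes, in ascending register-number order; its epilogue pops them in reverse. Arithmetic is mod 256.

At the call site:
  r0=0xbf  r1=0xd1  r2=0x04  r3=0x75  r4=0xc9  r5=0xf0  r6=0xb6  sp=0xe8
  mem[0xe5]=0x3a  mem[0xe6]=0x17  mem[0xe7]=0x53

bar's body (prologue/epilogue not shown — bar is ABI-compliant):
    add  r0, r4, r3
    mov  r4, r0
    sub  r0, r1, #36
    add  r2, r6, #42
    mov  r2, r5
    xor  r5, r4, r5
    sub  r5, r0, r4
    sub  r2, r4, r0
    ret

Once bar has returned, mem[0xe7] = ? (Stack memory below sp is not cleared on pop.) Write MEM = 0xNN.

MEM = 0x04

prologue: push r2 → mem[0xe7]=0x04, sp=0xe7
body[0] add  r0, r4, r3 → r0=0x3e
body[1] mov  r4, r0 → r4=0x3e
body[2] sub  r0, r1, #36 → r0=0xad
body[3] add  r2, r6, #42 → r2=0xe0
body[4] mov  r2, r5 → r2=0xf0
body[5] xor  r5, r4, r5 → r5=0xce
body[6] sub  r5, r0, r4 → r5=0x6f
body[7] sub  r2, r4, r0 → r2=0x91
epilogue: pop r2=0x04, sp=0xe8
prologue pushed ['r2'] at ['0xe7']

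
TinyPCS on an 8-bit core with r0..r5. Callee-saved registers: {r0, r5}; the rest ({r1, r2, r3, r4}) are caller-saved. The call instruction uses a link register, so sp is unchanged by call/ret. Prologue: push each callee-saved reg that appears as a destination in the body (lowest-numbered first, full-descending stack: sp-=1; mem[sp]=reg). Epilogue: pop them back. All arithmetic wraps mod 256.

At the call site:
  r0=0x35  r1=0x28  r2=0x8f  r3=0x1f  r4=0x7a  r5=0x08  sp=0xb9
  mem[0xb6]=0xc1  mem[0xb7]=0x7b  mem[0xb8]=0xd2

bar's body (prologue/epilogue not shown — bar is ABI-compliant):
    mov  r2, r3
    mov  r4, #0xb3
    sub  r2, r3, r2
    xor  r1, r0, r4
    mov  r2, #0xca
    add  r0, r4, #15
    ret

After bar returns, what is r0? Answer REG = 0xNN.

REG = 0x35

prologue: push r0 → mem[0xb8]=0x35, sp=0xb8
body[0] mov  r2, r3 → r2=0x1f
body[1] mov  r4, #0xb3 → r4=0xb3
body[2] sub  r2, r3, r2 → r2=0x00
body[3] xor  r1, r0, r4 → r1=0x86
body[4] mov  r2, #0xca → r2=0xca
body[5] add  r0, r4, #15 → r0=0xc2
epilogue: pop r0=0x35, sp=0xb9
r0 is callee-saved → restored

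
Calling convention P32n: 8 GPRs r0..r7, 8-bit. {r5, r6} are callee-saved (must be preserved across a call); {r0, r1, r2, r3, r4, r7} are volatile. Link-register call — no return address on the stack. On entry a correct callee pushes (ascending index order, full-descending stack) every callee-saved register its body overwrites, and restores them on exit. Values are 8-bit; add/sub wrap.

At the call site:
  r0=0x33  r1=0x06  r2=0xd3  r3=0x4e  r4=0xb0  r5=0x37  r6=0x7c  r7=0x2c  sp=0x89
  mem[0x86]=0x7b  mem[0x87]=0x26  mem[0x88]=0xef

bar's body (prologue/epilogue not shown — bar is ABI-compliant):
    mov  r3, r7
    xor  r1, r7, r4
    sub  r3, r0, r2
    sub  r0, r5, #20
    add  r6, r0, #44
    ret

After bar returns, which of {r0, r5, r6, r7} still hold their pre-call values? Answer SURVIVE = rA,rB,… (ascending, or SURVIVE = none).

SURVIVE = r5,r6,r7

prologue: push r6 -> mem[0x88]=0x7c, sp=0x88
body[0] mov  r3, r7 -> r3=0x2c
body[1] xor  r1, r7, r4 -> r1=0x9c
body[2] sub  r3, r0, r2 -> r3=0x60
body[3] sub  r0, r5, #20 -> r0=0x23
body[4] add  r6, r0, #44 -> r6=0x4f
epilogue: pop r6=0x7c, sp=0x89
r0: caller-saved, written=True
r5: callee-saved, written=False
r6: callee-saved, written=True
r7: caller-saved, written=False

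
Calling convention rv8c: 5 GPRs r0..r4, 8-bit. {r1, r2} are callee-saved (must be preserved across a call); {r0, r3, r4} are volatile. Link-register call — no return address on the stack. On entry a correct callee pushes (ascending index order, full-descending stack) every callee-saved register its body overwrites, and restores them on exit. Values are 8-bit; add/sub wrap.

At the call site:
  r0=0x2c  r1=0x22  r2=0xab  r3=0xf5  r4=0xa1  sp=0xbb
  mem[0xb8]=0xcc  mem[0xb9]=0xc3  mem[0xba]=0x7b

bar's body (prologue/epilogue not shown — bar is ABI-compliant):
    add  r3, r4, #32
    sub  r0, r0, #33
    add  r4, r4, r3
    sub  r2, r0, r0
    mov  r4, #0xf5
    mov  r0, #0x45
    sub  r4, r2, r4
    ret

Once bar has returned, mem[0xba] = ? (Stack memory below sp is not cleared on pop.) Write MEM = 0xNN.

prologue: push r2 → mem[0xba]=0xab, sp=0xba
body[0] add  r3, r4, #32 → r3=0xc1
body[1] sub  r0, r0, #33 → r0=0x0b
body[2] add  r4, r4, r3 → r4=0x62
body[3] sub  r2, r0, r0 → r2=0x00
body[4] mov  r4, #0xf5 → r4=0xf5
body[5] mov  r0, #0x45 → r0=0x45
body[6] sub  r4, r2, r4 → r4=0x0b
epilogue: pop r2=0xab, sp=0xbb
prologue pushed ['r2'] at ['0xba']

MEM = 0xab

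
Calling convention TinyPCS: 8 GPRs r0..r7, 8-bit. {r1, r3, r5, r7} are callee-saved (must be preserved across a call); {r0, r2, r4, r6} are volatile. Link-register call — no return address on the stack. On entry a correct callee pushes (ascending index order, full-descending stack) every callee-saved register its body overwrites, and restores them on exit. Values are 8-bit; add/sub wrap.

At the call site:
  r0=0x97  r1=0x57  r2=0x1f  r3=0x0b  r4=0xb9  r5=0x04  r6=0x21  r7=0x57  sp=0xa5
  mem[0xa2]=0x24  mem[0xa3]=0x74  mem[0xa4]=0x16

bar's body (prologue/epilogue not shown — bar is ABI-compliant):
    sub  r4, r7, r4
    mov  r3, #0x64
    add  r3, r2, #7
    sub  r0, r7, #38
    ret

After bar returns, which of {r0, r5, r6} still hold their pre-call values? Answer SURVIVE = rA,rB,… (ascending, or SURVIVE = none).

SURVIVE = r5,r6

prologue: push r3 → mem[0xa4]=0x0b, sp=0xa4
body[0] sub  r4, r7, r4 → r4=0x9e
body[1] mov  r3, #0x64 → r3=0x64
body[2] add  r3, r2, #7 → r3=0x26
body[3] sub  r0, r7, #38 → r0=0x31
epilogue: pop r3=0x0b, sp=0xa5
r0: caller-saved, written=True
r5: callee-saved, written=False
r6: caller-saved, written=False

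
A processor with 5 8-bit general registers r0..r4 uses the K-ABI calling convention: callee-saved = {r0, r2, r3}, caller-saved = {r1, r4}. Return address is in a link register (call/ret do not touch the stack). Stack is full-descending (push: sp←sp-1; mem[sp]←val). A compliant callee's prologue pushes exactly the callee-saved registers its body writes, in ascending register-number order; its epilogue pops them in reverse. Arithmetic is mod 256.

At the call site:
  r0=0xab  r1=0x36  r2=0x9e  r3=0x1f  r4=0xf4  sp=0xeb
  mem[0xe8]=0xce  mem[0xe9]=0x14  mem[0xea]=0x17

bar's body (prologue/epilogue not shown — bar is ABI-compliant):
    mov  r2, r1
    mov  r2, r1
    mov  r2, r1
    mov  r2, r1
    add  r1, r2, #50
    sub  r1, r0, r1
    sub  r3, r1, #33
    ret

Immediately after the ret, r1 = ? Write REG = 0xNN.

REG = 0x43

prologue: push r2 -> mem[0xea]=0x9e, sp=0xea
prologue: push r3 -> mem[0xe9]=0x1f, sp=0xe9
body[0] mov  r2, r1 -> r2=0x36
body[1] mov  r2, r1 -> r2=0x36
body[2] mov  r2, r1 -> r2=0x36
body[3] mov  r2, r1 -> r2=0x36
body[4] add  r1, r2, #50 -> r1=0x68
body[5] sub  r1, r0, r1 -> r1=0x43
body[6] sub  r3, r1, #33 -> r3=0x22
epilogue: pop r3=0x1f, sp=0xea
epilogue: pop r2=0x9e, sp=0xeb
r1 is caller-saved -> body value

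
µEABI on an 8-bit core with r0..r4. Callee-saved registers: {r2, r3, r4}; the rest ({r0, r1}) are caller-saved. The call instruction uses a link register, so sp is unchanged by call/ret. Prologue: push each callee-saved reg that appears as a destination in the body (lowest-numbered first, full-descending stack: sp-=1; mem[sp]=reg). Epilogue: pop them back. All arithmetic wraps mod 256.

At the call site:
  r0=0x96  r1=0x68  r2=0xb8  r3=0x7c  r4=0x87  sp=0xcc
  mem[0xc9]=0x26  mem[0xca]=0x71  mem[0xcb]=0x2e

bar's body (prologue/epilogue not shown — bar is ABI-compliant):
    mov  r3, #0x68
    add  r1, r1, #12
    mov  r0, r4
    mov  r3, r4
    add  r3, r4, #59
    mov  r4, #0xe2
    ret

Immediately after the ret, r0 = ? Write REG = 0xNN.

REG = 0x87

prologue: push r3 → mem[0xcb]=0x7c, sp=0xcb
prologue: push r4 → mem[0xca]=0x87, sp=0xca
body[0] mov  r3, #0x68 → r3=0x68
body[1] add  r1, r1, #12 → r1=0x74
body[2] mov  r0, r4 → r0=0x87
body[3] mov  r3, r4 → r3=0x87
body[4] add  r3, r4, #59 → r3=0xc2
body[5] mov  r4, #0xe2 → r4=0xe2
epilogue: pop r4=0x87, sp=0xcb
epilogue: pop r3=0x7c, sp=0xcc
r0 is caller-saved → body value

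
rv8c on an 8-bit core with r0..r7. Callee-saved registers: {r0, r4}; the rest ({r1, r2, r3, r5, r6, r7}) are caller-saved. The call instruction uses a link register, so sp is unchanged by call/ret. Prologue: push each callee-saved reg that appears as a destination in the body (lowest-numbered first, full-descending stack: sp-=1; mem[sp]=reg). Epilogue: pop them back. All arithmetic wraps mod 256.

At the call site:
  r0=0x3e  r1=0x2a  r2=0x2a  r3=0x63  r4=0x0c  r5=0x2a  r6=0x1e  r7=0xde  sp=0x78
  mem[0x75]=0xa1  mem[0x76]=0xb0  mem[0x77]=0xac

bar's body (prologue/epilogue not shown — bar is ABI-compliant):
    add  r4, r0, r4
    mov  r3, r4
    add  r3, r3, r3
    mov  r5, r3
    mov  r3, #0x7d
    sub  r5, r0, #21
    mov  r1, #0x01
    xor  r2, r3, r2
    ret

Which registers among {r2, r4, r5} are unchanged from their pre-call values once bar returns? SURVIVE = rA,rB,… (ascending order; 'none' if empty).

prologue: push r4 → mem[0x77]=0x0c, sp=0x77
body[0] add  r4, r0, r4 → r4=0x4a
body[1] mov  r3, r4 → r3=0x4a
body[2] add  r3, r3, r3 → r3=0x94
body[3] mov  r5, r3 → r5=0x94
body[4] mov  r3, #0x7d → r3=0x7d
body[5] sub  r5, r0, #21 → r5=0x29
body[6] mov  r1, #0x01 → r1=0x01
body[7] xor  r2, r3, r2 → r2=0x57
epilogue: pop r4=0x0c, sp=0x78
r2: caller-saved, written=True
r4: callee-saved, written=True
r5: caller-saved, written=True

SURVIVE = r4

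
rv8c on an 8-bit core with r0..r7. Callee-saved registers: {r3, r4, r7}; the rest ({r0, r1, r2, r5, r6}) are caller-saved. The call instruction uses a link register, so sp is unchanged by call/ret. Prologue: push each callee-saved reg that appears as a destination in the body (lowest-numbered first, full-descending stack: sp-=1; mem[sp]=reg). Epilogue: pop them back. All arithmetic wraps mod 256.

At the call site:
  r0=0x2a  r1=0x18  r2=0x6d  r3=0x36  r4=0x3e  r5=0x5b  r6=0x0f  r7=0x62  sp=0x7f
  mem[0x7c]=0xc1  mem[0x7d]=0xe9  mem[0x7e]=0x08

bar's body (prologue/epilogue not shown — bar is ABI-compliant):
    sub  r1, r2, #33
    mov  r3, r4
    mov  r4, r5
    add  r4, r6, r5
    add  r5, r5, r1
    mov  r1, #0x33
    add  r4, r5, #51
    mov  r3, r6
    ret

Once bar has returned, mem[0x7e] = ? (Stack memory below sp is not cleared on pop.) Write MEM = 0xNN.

prologue: push r3 → mem[0x7e]=0x36, sp=0x7e
prologue: push r4 → mem[0x7d]=0x3e, sp=0x7d
body[0] sub  r1, r2, #33 → r1=0x4c
body[1] mov  r3, r4 → r3=0x3e
body[2] mov  r4, r5 → r4=0x5b
body[3] add  r4, r6, r5 → r4=0x6a
body[4] add  r5, r5, r1 → r5=0xa7
body[5] mov  r1, #0x33 → r1=0x33
body[6] add  r4, r5, #51 → r4=0xda
body[7] mov  r3, r6 → r3=0x0f
epilogue: pop r4=0x3e, sp=0x7e
epilogue: pop r3=0x36, sp=0x7f
prologue pushed ['r3', 'r4'] at ['0x7e', '0x7d']

MEM = 0x36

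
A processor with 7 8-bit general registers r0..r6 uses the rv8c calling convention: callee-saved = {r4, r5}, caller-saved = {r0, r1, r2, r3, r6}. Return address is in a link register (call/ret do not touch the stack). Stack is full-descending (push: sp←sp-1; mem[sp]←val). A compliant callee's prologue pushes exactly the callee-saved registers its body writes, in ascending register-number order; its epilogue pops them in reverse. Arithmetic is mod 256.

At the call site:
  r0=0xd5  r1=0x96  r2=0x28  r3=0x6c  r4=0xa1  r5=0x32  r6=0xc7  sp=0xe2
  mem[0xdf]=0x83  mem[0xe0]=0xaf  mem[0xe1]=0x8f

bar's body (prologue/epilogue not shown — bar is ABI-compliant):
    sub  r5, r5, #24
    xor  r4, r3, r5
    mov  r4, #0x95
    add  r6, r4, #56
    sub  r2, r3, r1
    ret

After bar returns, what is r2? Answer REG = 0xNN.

prologue: push r4 -> mem[0xe1]=0xa1, sp=0xe1
prologue: push r5 -> mem[0xe0]=0x32, sp=0xe0
body[0] sub  r5, r5, #24 -> r5=0x1a
body[1] xor  r4, r3, r5 -> r4=0x76
body[2] mov  r4, #0x95 -> r4=0x95
body[3] add  r6, r4, #56 -> r6=0xcd
body[4] sub  r2, r3, r1 -> r2=0xd6
epilogue: pop r5=0x32, sp=0xe1
epilogue: pop r4=0xa1, sp=0xe2
r2 is caller-saved -> body value

REG = 0xd6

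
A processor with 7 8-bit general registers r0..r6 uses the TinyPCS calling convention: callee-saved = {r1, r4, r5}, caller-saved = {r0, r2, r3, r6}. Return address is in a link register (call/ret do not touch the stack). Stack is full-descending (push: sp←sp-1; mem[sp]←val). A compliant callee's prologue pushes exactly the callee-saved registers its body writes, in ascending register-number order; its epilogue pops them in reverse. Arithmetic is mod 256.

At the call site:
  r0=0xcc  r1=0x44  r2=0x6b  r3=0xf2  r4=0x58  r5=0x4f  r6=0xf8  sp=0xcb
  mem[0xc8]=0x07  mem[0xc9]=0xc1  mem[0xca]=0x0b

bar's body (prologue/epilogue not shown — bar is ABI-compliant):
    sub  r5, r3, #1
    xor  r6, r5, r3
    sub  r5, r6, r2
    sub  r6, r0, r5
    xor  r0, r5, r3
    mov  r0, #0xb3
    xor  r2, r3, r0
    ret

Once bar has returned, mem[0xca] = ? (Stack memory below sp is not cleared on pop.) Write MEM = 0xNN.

prologue: push r5 → mem[0xca]=0x4f, sp=0xca
body[0] sub  r5, r3, #1 → r5=0xf1
body[1] xor  r6, r5, r3 → r6=0x03
body[2] sub  r5, r6, r2 → r5=0x98
body[3] sub  r6, r0, r5 → r6=0x34
body[4] xor  r0, r5, r3 → r0=0x6a
body[5] mov  r0, #0xb3 → r0=0xb3
body[6] xor  r2, r3, r0 → r2=0x41
epilogue: pop r5=0x4f, sp=0xcb
prologue pushed ['r5'] at ['0xca']

MEM = 0x4f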